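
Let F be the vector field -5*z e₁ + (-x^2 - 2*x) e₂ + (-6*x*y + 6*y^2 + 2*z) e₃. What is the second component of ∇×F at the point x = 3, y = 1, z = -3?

1

(∇×F)_2 = ∂F₁/∂z − ∂F₃/∂x
= -5 − (-6*y)
= 6*y - 5
At (3, 1, -3): 1.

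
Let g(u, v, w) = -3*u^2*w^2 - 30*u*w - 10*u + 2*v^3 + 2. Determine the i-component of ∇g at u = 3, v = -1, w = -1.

(∇g)_1 = ∂g/∂u = -6*u*w^2 - 30*w - 10
At (3, -1, -1): 2.

2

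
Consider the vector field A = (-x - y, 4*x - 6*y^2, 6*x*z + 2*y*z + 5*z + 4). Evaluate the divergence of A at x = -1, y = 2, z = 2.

∂A₁/∂x = -1
∂A₂/∂y = -12*y
∂A₃/∂z = 6*x + 2*y + 5
∇·A = 6*x - 10*y + 4
At (-1, 2, 2): -22.

-22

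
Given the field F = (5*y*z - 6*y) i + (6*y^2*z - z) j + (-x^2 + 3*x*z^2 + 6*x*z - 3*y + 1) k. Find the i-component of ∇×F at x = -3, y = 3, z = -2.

(∇×F)_1 = ∂F₃/∂y − ∂F₂/∂z
= -3 − (6*y^2 - 1)
= -6*y^2 - 2
At (-3, 3, -2): -56.

-56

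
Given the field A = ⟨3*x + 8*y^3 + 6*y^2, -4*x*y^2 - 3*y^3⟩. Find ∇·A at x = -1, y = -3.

∂A₁/∂x = 3
∂A₂/∂y = -8*x*y - 9*y^2
∇·A = -8*x*y - 9*y^2 + 3
At (-1, -3): -102.

-102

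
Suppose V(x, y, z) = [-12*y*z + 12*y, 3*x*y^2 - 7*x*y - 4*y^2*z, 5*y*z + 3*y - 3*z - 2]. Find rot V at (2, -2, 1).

(24, 24, 26)

(∇×V)₁ = ∂V₃/∂y − ∂V₂/∂z = 4*y^2 + 5*z + 3
(∇×V)₂ = ∂V₁/∂z − ∂V₃/∂x = -12*y
(∇×V)₃ = ∂V₂/∂x − ∂V₁/∂y = 3*y^2 - 7*y + 12*z - 12
∇×V = (4*y^2 + 5*z + 3, -12*y, 3*y^2 - 7*y + 12*z - 12)
At (2, -2, 1): (24, 24, 26).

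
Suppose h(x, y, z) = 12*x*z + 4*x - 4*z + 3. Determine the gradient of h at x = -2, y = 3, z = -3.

∂h/∂x = 12*z + 4
∂h/∂y = 0
∂h/∂z = 12*x - 4
∇h = (12*z + 4, 0, 12*x - 4)
At (-2, 3, -3): (-32, 0, -28).

(-32, 0, -28)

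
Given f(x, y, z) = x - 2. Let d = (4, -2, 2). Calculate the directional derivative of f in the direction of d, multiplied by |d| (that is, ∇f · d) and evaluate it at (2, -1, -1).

∂f/∂x = 1
∂f/∂y = 0
∂f/∂z = 0
∇f at (2, -1, -1) = (1, 0, 0)
∇f · d = (1)(4) + (0)(-2) + (0)(2) = 4

4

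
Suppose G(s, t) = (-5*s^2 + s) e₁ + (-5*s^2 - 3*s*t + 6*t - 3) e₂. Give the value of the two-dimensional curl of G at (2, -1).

-17

∂G₂/∂s = -10*s - 3*t
∂G₁/∂t = 0
Scalar curl = -10*s - 3*t
At (2, -1): -17.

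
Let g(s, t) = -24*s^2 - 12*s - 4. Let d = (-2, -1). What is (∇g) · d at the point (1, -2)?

∂g/∂s = -48*s - 12
∂g/∂t = 0
∇g at (1, -2) = (-60, 0)
∇g · d = (-60)(-2) + (0)(-1) = 120

120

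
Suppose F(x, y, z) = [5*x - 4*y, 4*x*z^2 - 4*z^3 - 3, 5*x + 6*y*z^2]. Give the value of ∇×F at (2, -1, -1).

(34, -5, 8)

(∇×F)₁ = ∂F₃/∂y − ∂F₂/∂z = -8*x*z + 18*z^2
(∇×F)₂ = ∂F₁/∂z − ∂F₃/∂x = -5
(∇×F)₃ = ∂F₂/∂x − ∂F₁/∂y = 4*z^2 + 4
∇×F = (-8*x*z + 18*z^2, -5, 4*z^2 + 4)
At (2, -1, -1): (34, -5, 8).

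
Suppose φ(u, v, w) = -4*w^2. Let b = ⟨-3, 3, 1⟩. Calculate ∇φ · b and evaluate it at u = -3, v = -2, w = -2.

16

∂φ/∂u = 0
∂φ/∂v = 0
∂φ/∂w = -8*w
∇φ at (-3, -2, -2) = (0, 0, 16)
∇φ · b = (0)(-3) + (0)(3) + (16)(1) = 16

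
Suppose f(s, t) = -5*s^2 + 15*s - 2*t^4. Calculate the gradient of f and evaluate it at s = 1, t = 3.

∂f/∂s = -10*s + 15
∂f/∂t = -8*t^3
∇f = (-10*s + 15, -8*t^3)
At (1, 3): (5, -216).

(5, -216)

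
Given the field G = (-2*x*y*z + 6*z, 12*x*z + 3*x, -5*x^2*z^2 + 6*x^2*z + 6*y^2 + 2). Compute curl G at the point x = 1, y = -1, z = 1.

(∇×G)₁ = ∂G₃/∂y − ∂G₂/∂z = -12*x + 12*y
(∇×G)₂ = ∂G₁/∂z − ∂G₃/∂x = -2*x*y + 10*x*z^2 - 12*x*z + 6
(∇×G)₃ = ∂G₂/∂x − ∂G₁/∂y = 2*x*z + 12*z + 3
∇×G = (-12*x + 12*y, -2*x*y + 10*x*z^2 - 12*x*z + 6, 2*x*z + 12*z + 3)
At (1, -1, 1): (-24, 6, 17).

(-24, 6, 17)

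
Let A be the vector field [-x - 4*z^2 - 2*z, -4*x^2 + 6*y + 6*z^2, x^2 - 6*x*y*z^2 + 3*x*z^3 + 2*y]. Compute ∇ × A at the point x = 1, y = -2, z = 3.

(-88, -217, -8)

(∇×A)₁ = ∂A₃/∂y − ∂A₂/∂z = -6*x*z^2 - 12*z + 2
(∇×A)₂ = ∂A₁/∂z − ∂A₃/∂x = -2*x + 6*y*z^2 - 3*z^3 - 8*z - 2
(∇×A)₃ = ∂A₂/∂x − ∂A₁/∂y = -8*x
∇×A = (-6*x*z^2 - 12*z + 2, -2*x + 6*y*z^2 - 3*z^3 - 8*z - 2, -8*x)
At (1, -2, 3): (-88, -217, -8).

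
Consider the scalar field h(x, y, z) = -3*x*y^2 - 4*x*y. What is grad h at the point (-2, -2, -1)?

(-4, -16, 0)

∂h/∂x = -3*y^2 - 4*y
∂h/∂y = -6*x*y - 4*x
∂h/∂z = 0
∇h = (-3*y^2 - 4*y, -6*x*y - 4*x, 0)
At (-2, -2, -1): (-4, -16, 0).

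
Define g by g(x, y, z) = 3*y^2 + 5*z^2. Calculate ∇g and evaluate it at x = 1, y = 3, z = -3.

∂g/∂x = 0
∂g/∂y = 6*y
∂g/∂z = 10*z
∇g = (0, 6*y, 10*z)
At (1, 3, -3): (0, 18, -30).

(0, 18, -30)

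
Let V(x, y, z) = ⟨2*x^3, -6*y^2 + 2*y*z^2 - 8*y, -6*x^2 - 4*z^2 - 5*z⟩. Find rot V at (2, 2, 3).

(-24, 24, 0)

(∇×V)₁ = ∂V₃/∂y − ∂V₂/∂z = -4*y*z
(∇×V)₂ = ∂V₁/∂z − ∂V₃/∂x = 12*x
(∇×V)₃ = ∂V₂/∂x − ∂V₁/∂y = 0
∇×V = (-4*y*z, 12*x, 0)
At (2, 2, 3): (-24, 24, 0).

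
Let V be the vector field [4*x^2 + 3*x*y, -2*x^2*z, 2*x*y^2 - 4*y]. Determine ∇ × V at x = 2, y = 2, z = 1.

(∇×V)₁ = ∂V₃/∂y − ∂V₂/∂z = 2*x^2 + 4*x*y - 4
(∇×V)₂ = ∂V₁/∂z − ∂V₃/∂x = -2*y^2
(∇×V)₃ = ∂V₂/∂x − ∂V₁/∂y = -4*x*z - 3*x
∇×V = (2*x^2 + 4*x*y - 4, -2*y^2, -4*x*z - 3*x)
At (2, 2, 1): (20, -8, -14).

(20, -8, -14)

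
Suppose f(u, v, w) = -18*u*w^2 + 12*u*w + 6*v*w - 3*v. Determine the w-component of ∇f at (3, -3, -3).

(∇f)_3 = ∂f/∂w = -36*u*w + 12*u + 6*v
At (3, -3, -3): 342.

342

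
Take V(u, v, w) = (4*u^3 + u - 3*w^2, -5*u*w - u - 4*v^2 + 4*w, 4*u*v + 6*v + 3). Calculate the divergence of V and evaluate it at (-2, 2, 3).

∂V₁/∂u = 12*u^2 + 1
∂V₂/∂v = -8*v
∂V₃/∂w = 0
∇·V = 12*u^2 - 8*v + 1
At (-2, 2, 3): 33.

33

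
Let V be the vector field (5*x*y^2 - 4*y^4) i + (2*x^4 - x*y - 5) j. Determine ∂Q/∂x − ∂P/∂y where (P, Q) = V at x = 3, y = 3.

555

∂V₂/∂x = 8*x^3 - y
∂V₁/∂y = 10*x*y - 16*y^3
Scalar curl = 8*x^3 - 10*x*y + 16*y^3 - y
At (3, 3): 555.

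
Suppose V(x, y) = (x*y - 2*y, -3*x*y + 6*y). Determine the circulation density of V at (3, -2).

∂V₂/∂x = -3*y
∂V₁/∂y = x - 2
Scalar curl = -x - 3*y + 2
At (3, -2): 5.

5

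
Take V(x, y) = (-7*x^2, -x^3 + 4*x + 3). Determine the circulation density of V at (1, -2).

∂V₂/∂x = -3*x^2 + 4
∂V₁/∂y = 0
Scalar curl = -3*x^2 + 4
At (1, -2): 1.

1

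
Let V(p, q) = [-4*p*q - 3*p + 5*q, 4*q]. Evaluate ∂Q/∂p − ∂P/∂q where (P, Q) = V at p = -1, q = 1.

∂V₂/∂p = 0
∂V₁/∂q = -4*p + 5
Scalar curl = 4*p - 5
At (-1, 1): -9.

-9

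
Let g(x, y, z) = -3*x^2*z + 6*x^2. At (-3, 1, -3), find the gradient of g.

(-90, 0, -27)

∂g/∂x = -6*x*z + 12*x
∂g/∂y = 0
∂g/∂z = -3*x^2
∇g = (-6*x*z + 12*x, 0, -3*x^2)
At (-3, 1, -3): (-90, 0, -27).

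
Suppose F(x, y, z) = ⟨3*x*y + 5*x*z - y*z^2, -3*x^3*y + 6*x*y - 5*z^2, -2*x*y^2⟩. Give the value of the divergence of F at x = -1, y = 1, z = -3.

∂F₁/∂x = 3*y + 5*z
∂F₂/∂y = -3*x^3 + 6*x
∂F₃/∂z = 0
∇·F = -3*x^3 + 6*x + 3*y + 5*z
At (-1, 1, -3): -15.

-15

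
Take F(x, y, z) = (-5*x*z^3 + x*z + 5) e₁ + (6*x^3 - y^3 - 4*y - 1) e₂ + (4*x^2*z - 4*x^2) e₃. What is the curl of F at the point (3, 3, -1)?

(∇×F)₁ = ∂F₃/∂y − ∂F₂/∂z = 0
(∇×F)₂ = ∂F₁/∂z − ∂F₃/∂x = -15*x*z^2 - 8*x*z + 9*x
(∇×F)₃ = ∂F₂/∂x − ∂F₁/∂y = 18*x^2
∇×F = (0, -15*x*z^2 - 8*x*z + 9*x, 18*x^2)
At (3, 3, -1): (0, 6, 162).

(0, 6, 162)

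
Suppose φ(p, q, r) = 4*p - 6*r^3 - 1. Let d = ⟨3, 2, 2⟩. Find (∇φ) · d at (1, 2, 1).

∂φ/∂p = 4
∂φ/∂q = 0
∂φ/∂r = -18*r^2
∇φ at (1, 2, 1) = (4, 0, -18)
∇φ · d = (4)(3) + (0)(2) + (-18)(2) = -24

-24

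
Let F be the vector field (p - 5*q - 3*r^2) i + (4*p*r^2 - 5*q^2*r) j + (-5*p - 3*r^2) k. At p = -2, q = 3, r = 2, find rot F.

(∇×F)₁ = ∂F₃/∂q − ∂F₂/∂r = -8*p*r + 5*q^2
(∇×F)₂ = ∂F₁/∂r − ∂F₃/∂p = -6*r + 5
(∇×F)₃ = ∂F₂/∂p − ∂F₁/∂q = 4*r^2 + 5
∇×F = (-8*p*r + 5*q^2, -6*r + 5, 4*r^2 + 5)
At (-2, 3, 2): (77, -7, 21).

(77, -7, 21)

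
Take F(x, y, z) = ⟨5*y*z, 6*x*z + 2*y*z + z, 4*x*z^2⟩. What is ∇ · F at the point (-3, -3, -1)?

∂F₁/∂x = 0
∂F₂/∂y = 2*z
∂F₃/∂z = 8*x*z
∇·F = 8*x*z + 2*z
At (-3, -3, -1): 22.

22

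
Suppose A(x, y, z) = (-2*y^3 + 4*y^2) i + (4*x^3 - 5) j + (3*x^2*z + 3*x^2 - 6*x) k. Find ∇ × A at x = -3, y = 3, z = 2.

(∇×A)₁ = ∂A₃/∂y − ∂A₂/∂z = 0
(∇×A)₂ = ∂A₁/∂z − ∂A₃/∂x = -6*x*z - 6*x + 6
(∇×A)₃ = ∂A₂/∂x − ∂A₁/∂y = 12*x^2 + 6*y^2 - 8*y
∇×A = (0, -6*x*z - 6*x + 6, 12*x^2 + 6*y^2 - 8*y)
At (-3, 3, 2): (0, 60, 138).

(0, 60, 138)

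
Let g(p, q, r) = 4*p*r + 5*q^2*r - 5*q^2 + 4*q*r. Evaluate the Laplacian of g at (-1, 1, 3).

20

∂²g/∂p² = 0
∂²g/∂q² = 10*(r - 1)
∂²g/∂r² = 0
∇²g = 10*r - 10
At (-1, 1, 3): 20.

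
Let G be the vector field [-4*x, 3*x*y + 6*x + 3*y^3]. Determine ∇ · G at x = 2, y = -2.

38

∂G₁/∂x = -4
∂G₂/∂y = 3*x + 9*y^2
∇·G = 3*x + 9*y^2 - 4
At (2, -2): 38.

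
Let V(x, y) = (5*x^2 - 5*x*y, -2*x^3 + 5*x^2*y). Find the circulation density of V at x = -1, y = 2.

-31

∂V₂/∂x = -6*x^2 + 10*x*y
∂V₁/∂y = -5*x
Scalar curl = -6*x^2 + 10*x*y + 5*x
At (-1, 2): -31.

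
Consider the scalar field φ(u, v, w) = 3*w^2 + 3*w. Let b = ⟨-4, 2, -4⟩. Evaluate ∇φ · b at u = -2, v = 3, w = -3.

∂φ/∂u = 0
∂φ/∂v = 0
∂φ/∂w = 6*w + 3
∇φ at (-2, 3, -3) = (0, 0, -15)
∇φ · b = (0)(-4) + (0)(2) + (-15)(-4) = 60

60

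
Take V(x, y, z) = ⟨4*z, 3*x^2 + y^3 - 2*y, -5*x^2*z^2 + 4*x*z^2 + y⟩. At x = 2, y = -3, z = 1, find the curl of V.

(1, 20, 12)

(∇×V)₁ = ∂V₃/∂y − ∂V₂/∂z = 1
(∇×V)₂ = ∂V₁/∂z − ∂V₃/∂x = 10*x*z^2 - 4*z^2 + 4
(∇×V)₃ = ∂V₂/∂x − ∂V₁/∂y = 6*x
∇×V = (1, 10*x*z^2 - 4*z^2 + 4, 6*x)
At (2, -3, 1): (1, 20, 12).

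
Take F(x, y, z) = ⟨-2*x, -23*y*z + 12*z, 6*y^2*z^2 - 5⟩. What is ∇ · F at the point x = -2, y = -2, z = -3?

-77

∂F₁/∂x = -2
∂F₂/∂y = -23*z
∂F₃/∂z = 12*y^2*z
∇·F = 12*y^2*z - 23*z - 2
At (-2, -2, -3): -77.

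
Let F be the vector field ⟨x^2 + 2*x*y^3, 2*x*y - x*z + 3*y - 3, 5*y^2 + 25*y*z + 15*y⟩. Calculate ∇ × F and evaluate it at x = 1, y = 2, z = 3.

(111, 0, -23)

(∇×F)₁ = ∂F₃/∂y − ∂F₂/∂z = x + 10*y + 25*z + 15
(∇×F)₂ = ∂F₁/∂z − ∂F₃/∂x = 0
(∇×F)₃ = ∂F₂/∂x − ∂F₁/∂y = -6*x*y^2 + 2*y - z
∇×F = (x + 10*y + 25*z + 15, 0, -6*x*y^2 + 2*y - z)
At (1, 2, 3): (111, 0, -23).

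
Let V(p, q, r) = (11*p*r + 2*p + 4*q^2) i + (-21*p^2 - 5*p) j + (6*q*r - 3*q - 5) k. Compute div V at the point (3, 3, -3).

∂V₁/∂p = 11*r + 2
∂V₂/∂q = 0
∂V₃/∂r = 6*q
∇·V = 6*q + 11*r + 2
At (3, 3, -3): -13.

-13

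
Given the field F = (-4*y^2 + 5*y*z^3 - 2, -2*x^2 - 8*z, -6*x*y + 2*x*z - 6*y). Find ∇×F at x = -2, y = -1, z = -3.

(14, -135, 135)

(∇×F)₁ = ∂F₃/∂y − ∂F₂/∂z = -6*x + 2
(∇×F)₂ = ∂F₁/∂z − ∂F₃/∂x = 15*y*z^2 + 6*y - 2*z
(∇×F)₃ = ∂F₂/∂x − ∂F₁/∂y = -4*x + 8*y - 5*z^3
∇×F = (-6*x + 2, 15*y*z^2 + 6*y - 2*z, -4*x + 8*y - 5*z^3)
At (-2, -1, -3): (14, -135, 135).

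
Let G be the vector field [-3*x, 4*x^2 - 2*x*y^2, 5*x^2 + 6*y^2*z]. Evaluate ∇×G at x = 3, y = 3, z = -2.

(-72, -30, 6)

(∇×G)₁ = ∂G₃/∂y − ∂G₂/∂z = 12*y*z
(∇×G)₂ = ∂G₁/∂z − ∂G₃/∂x = -10*x
(∇×G)₃ = ∂G₂/∂x − ∂G₁/∂y = 8*x - 2*y^2
∇×G = (12*y*z, -10*x, 8*x - 2*y^2)
At (3, 3, -2): (-72, -30, 6).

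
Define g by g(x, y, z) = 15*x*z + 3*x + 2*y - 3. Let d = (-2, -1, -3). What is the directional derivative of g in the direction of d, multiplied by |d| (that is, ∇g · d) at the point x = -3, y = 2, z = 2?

67

∂g/∂x = 15*z + 3
∂g/∂y = 2
∂g/∂z = 15*x
∇g at (-3, 2, 2) = (33, 2, -45)
∇g · d = (33)(-2) + (2)(-1) + (-45)(-3) = 67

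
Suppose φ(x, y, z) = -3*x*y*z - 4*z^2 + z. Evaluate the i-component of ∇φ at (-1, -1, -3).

(∇φ)_1 = ∂φ/∂x = -3*y*z
At (-1, -1, -3): -9.

-9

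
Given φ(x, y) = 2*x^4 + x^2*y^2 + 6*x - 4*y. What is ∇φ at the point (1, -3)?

(32, -10)

∂φ/∂x = 8*x^3 + 2*x*y^2 + 6
∂φ/∂y = 2*x^2*y - 4
∇φ = (8*x^3 + 2*x*y^2 + 6, 2*x^2*y - 4)
At (1, -3): (32, -10).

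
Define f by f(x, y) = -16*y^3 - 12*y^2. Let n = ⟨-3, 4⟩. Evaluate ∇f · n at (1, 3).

-2016

∂f/∂x = 0
∂f/∂y = -48*y^2 - 24*y
∇f at (1, 3) = (0, -504)
∇f · n = (0)(-3) + (-504)(4) = -2016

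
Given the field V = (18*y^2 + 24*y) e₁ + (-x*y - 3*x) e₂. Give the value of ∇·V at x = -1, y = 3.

∂V₁/∂x = 0
∂V₂/∂y = -x
∇·V = -x
At (-1, 3): 1.

1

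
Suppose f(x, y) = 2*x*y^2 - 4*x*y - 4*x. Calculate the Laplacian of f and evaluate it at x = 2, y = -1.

8

∂²f/∂x² = 0
∂²f/∂y² = 4*x
∇²f = 4*x
At (2, -1): 8.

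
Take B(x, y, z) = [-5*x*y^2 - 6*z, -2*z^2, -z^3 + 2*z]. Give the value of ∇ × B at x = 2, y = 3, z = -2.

(∇×B)₁ = ∂B₃/∂y − ∂B₂/∂z = 4*z
(∇×B)₂ = ∂B₁/∂z − ∂B₃/∂x = -6
(∇×B)₃ = ∂B₂/∂x − ∂B₁/∂y = 10*x*y
∇×B = (4*z, -6, 10*x*y)
At (2, 3, -2): (-8, -6, 60).

(-8, -6, 60)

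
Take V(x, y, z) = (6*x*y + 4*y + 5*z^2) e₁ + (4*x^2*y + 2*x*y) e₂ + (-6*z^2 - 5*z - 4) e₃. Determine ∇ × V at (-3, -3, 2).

(0, 20, 80)

(∇×V)₁ = ∂V₃/∂y − ∂V₂/∂z = 0
(∇×V)₂ = ∂V₁/∂z − ∂V₃/∂x = 10*z
(∇×V)₃ = ∂V₂/∂x − ∂V₁/∂y = 8*x*y - 6*x + 2*y - 4
∇×V = (0, 10*z, 8*x*y - 6*x + 2*y - 4)
At (-3, -3, 2): (0, 20, 80).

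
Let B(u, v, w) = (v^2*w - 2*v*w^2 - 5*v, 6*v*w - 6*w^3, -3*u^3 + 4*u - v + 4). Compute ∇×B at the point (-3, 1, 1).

(∇×B)₁ = ∂B₃/∂v − ∂B₂/∂w = -6*v + 18*w^2 - 1
(∇×B)₂ = ∂B₁/∂w − ∂B₃/∂u = 9*u^2 + v^2 - 4*v*w - 4
(∇×B)₃ = ∂B₂/∂u − ∂B₁/∂v = -2*v*w + 2*w^2 + 5
∇×B = (-6*v + 18*w^2 - 1, 9*u^2 + v^2 - 4*v*w - 4, -2*v*w + 2*w^2 + 5)
At (-3, 1, 1): (11, 74, 5).

(11, 74, 5)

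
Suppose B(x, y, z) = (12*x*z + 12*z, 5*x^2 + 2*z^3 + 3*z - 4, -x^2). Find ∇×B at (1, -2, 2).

(-27, 26, 10)

(∇×B)₁ = ∂B₃/∂y − ∂B₂/∂z = -6*z^2 - 3
(∇×B)₂ = ∂B₁/∂z − ∂B₃/∂x = 14*x + 12
(∇×B)₃ = ∂B₂/∂x − ∂B₁/∂y = 10*x
∇×B = (-6*z^2 - 3, 14*x + 12, 10*x)
At (1, -2, 2): (-27, 26, 10).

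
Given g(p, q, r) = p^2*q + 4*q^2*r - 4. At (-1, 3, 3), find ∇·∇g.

30

∂²g/∂p² = 2*q
∂²g/∂q² = 8*r
∂²g/∂r² = 0
∇²g = 2*q + 8*r
At (-1, 3, 3): 30.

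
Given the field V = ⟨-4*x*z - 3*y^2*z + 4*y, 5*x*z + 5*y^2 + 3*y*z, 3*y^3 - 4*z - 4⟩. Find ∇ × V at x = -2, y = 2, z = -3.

(∇×V)₁ = ∂V₃/∂y − ∂V₂/∂z = -5*x + 9*y^2 - 3*y
(∇×V)₂ = ∂V₁/∂z − ∂V₃/∂x = -4*x - 3*y^2
(∇×V)₃ = ∂V₂/∂x − ∂V₁/∂y = 6*y*z + 5*z - 4
∇×V = (-5*x + 9*y^2 - 3*y, -4*x - 3*y^2, 6*y*z + 5*z - 4)
At (-2, 2, -3): (40, -4, -55).

(40, -4, -55)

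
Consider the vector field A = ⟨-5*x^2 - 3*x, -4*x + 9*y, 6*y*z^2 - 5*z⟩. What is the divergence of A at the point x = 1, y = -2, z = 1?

-33

∂A₁/∂x = -10*x - 3
∂A₂/∂y = 9
∂A₃/∂z = 12*y*z - 5
∇·A = -10*x + 12*y*z + 1
At (1, -2, 1): -33.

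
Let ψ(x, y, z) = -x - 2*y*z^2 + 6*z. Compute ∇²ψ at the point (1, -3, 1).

∂²ψ/∂x² = 0
∂²ψ/∂y² = 0
∂²ψ/∂z² = -4*y
∇²ψ = -4*y
At (1, -3, 1): 12.

12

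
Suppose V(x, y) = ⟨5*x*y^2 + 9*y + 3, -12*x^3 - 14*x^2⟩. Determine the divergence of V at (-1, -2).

∂V₁/∂x = 5*y^2
∂V₂/∂y = 0
∇·V = 5*y^2
At (-1, -2): 20.

20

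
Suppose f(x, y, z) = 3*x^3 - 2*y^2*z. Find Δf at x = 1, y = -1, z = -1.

∂²f/∂x² = 18*x
∂²f/∂y² = -4*z
∂²f/∂z² = 0
∇²f = 18*x - 4*z
At (1, -1, -1): 22.

22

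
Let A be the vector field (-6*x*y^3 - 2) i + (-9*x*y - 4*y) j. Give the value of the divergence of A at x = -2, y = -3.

∂A₁/∂x = -6*y^3
∂A₂/∂y = -9*x - 4
∇·A = -9*x - 6*y^3 - 4
At (-2, -3): 176.

176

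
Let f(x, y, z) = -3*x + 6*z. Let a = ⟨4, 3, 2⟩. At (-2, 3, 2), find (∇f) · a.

∂f/∂x = -3
∂f/∂y = 0
∂f/∂z = 6
∇f at (-2, 3, 2) = (-3, 0, 6)
∇f · a = (-3)(4) + (0)(3) + (6)(2) = 0

0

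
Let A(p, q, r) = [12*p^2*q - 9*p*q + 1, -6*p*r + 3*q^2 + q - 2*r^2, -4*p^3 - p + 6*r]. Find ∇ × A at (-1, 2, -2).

(-14, 13, -9)

(∇×A)₁ = ∂A₃/∂q − ∂A₂/∂r = 6*p + 4*r
(∇×A)₂ = ∂A₁/∂r − ∂A₃/∂p = 12*p^2 + 1
(∇×A)₃ = ∂A₂/∂p − ∂A₁/∂q = -12*p^2 + 9*p - 6*r
∇×A = (6*p + 4*r, 12*p^2 + 1, -12*p^2 + 9*p - 6*r)
At (-1, 2, -2): (-14, 13, -9).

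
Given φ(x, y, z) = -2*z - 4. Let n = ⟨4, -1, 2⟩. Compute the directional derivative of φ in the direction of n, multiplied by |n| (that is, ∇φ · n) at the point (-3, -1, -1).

-4

∂φ/∂x = 0
∂φ/∂y = 0
∂φ/∂z = -2
∇φ at (-3, -1, -1) = (0, 0, -2)
∇φ · n = (0)(4) + (0)(-1) + (-2)(2) = -4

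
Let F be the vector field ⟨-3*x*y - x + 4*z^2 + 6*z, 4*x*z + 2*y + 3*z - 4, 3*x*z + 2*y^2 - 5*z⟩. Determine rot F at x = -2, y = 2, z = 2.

(∇×F)₁ = ∂F₃/∂y − ∂F₂/∂z = -4*x + 4*y - 3
(∇×F)₂ = ∂F₁/∂z − ∂F₃/∂x = 5*z + 6
(∇×F)₃ = ∂F₂/∂x − ∂F₁/∂y = 3*x + 4*z
∇×F = (-4*x + 4*y - 3, 5*z + 6, 3*x + 4*z)
At (-2, 2, 2): (13, 16, 2).

(13, 16, 2)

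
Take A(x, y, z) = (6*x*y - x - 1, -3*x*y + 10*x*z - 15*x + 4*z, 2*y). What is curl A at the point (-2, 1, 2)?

(∇×A)₁ = ∂A₃/∂y − ∂A₂/∂z = -10*x - 2
(∇×A)₂ = ∂A₁/∂z − ∂A₃/∂x = 0
(∇×A)₃ = ∂A₂/∂x − ∂A₁/∂y = -6*x - 3*y + 10*z - 15
∇×A = (-10*x - 2, 0, -6*x - 3*y + 10*z - 15)
At (-2, 1, 2): (18, 0, 14).

(18, 0, 14)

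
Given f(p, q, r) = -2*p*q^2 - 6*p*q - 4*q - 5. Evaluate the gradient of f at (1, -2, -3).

(4, -2, 0)

∂f/∂p = -2*q^2 - 6*q
∂f/∂q = -4*p*q - 6*p - 4
∂f/∂r = 0
∇f = (-2*q^2 - 6*q, -4*p*q - 6*p - 4, 0)
At (1, -2, -3): (4, -2, 0).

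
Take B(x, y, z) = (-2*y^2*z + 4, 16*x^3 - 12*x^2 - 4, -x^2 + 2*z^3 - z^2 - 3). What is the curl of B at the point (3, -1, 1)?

(∇×B)₁ = ∂B₃/∂y − ∂B₂/∂z = 0
(∇×B)₂ = ∂B₁/∂z − ∂B₃/∂x = 2*x - 2*y^2
(∇×B)₃ = ∂B₂/∂x − ∂B₁/∂y = 48*x^2 - 24*x + 4*y*z
∇×B = (0, 2*x - 2*y^2, 48*x^2 - 24*x + 4*y*z)
At (3, -1, 1): (0, 4, 356).

(0, 4, 356)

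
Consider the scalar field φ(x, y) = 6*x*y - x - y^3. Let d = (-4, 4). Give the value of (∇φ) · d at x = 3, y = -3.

∂φ/∂x = 6*y - 1
∂φ/∂y = 6*x - 3*y^2
∇φ at (3, -3) = (-19, -9)
∇φ · d = (-19)(-4) + (-9)(4) = 40

40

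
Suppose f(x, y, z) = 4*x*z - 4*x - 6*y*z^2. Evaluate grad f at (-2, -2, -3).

∂f/∂x = 4*z - 4
∂f/∂y = -6*z^2
∂f/∂z = 4*x - 12*y*z
∇f = (4*z - 4, -6*z^2, 4*x - 12*y*z)
At (-2, -2, -3): (-16, -54, -80).

(-16, -54, -80)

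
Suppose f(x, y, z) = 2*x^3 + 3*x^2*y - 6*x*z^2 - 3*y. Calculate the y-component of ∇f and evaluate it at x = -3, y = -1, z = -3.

24

(∇f)_2 = ∂f/∂y = 3*x^2 - 3
At (-3, -1, -3): 24.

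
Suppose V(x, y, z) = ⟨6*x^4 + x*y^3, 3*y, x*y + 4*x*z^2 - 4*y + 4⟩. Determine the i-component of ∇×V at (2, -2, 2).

(∇×V)_1 = ∂V₃/∂y − ∂V₂/∂z
= x - 4 − (0)
= x - 4
At (2, -2, 2): -2.

-2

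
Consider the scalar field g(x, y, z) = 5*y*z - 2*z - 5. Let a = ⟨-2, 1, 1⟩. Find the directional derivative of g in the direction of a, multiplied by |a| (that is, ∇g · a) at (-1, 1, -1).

∂g/∂x = 0
∂g/∂y = 5*z
∂g/∂z = 5*y - 2
∇g at (-1, 1, -1) = (0, -5, 3)
∇g · a = (0)(-2) + (-5)(1) + (3)(1) = -2

-2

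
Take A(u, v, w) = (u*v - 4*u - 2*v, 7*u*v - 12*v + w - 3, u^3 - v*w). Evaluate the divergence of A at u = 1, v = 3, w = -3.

∂A₁/∂u = v - 4
∂A₂/∂v = 7*u - 12
∂A₃/∂w = -v
∇·A = 7*u - 16
At (1, 3, -3): -9.

-9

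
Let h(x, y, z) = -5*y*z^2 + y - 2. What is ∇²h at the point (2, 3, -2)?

-30

∂²h/∂x² = 0
∂²h/∂y² = 0
∂²h/∂z² = -10*y
∇²h = -10*y
At (2, 3, -2): -30.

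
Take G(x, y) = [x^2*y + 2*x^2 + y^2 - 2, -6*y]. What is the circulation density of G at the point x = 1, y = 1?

∂G₂/∂x = 0
∂G₁/∂y = x^2 + 2*y
Scalar curl = -x^2 - 2*y
At (1, 1): -3.

-3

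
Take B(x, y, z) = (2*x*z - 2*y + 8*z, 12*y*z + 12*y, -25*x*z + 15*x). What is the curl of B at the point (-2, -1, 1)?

(12, 14, 2)

(∇×B)₁ = ∂B₃/∂y − ∂B₂/∂z = -12*y
(∇×B)₂ = ∂B₁/∂z − ∂B₃/∂x = 2*x + 25*z - 7
(∇×B)₃ = ∂B₂/∂x − ∂B₁/∂y = 2
∇×B = (-12*y, 2*x + 25*z - 7, 2)
At (-2, -1, 1): (12, 14, 2).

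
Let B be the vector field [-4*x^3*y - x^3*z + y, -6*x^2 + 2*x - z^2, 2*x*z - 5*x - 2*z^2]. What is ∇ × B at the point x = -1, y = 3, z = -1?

(-2, 8, 9)

(∇×B)₁ = ∂B₃/∂y − ∂B₂/∂z = 2*z
(∇×B)₂ = ∂B₁/∂z − ∂B₃/∂x = -x^3 - 2*z + 5
(∇×B)₃ = ∂B₂/∂x − ∂B₁/∂y = 4*x^3 - 12*x + 1
∇×B = (2*z, -x^3 - 2*z + 5, 4*x^3 - 12*x + 1)
At (-1, 3, -1): (-2, 8, 9).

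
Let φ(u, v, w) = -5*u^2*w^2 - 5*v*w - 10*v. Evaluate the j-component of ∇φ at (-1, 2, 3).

-25

(∇φ)_2 = ∂φ/∂v = -5*w - 10
At (-1, 2, 3): -25.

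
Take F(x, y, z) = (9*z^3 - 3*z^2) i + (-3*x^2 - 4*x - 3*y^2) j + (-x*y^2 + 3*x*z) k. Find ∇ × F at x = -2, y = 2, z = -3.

(8, 274, 8)

(∇×F)₁ = ∂F₃/∂y − ∂F₂/∂z = -2*x*y
(∇×F)₂ = ∂F₁/∂z − ∂F₃/∂x = y^2 + 27*z^2 - 9*z
(∇×F)₃ = ∂F₂/∂x − ∂F₁/∂y = -6*x - 4
∇×F = (-2*x*y, y^2 + 27*z^2 - 9*z, -6*x - 4)
At (-2, 2, -3): (8, 274, 8).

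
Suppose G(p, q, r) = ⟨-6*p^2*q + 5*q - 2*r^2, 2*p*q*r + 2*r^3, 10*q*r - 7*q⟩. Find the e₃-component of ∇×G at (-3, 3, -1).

43

(∇×G)_3 = ∂G₂/∂p − ∂G₁/∂q
= 2*q*r − (-6*p^2 + 5)
= 6*p^2 + 2*q*r - 5
At (-3, 3, -1): 43.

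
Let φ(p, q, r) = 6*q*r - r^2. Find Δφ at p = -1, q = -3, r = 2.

∂²φ/∂p² = 0
∂²φ/∂q² = 0
∂²φ/∂r² = -2
∇²φ = -2
At (-1, -3, 2): -2.

-2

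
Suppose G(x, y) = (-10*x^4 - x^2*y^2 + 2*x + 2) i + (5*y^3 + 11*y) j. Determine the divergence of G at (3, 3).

∂G₁/∂x = -40*x^3 - 2*x*y^2 + 2
∂G₂/∂y = 15*y^2 + 11
∇·G = -40*x^3 - 2*x*y^2 + 15*y^2 + 13
At (3, 3): -986.

-986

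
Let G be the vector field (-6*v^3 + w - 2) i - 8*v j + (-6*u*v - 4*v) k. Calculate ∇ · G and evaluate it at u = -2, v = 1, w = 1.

∂G₁/∂u = 0
∂G₂/∂v = -8
∂G₃/∂w = 0
∇·G = -8
At (-2, 1, 1): -8.

-8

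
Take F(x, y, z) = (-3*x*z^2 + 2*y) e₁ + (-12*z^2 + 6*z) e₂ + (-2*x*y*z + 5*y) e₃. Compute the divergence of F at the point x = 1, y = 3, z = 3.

∂F₁/∂x = -3*z^2
∂F₂/∂y = 0
∂F₃/∂z = -2*x*y
∇·F = -2*x*y - 3*z^2
At (1, 3, 3): -33.

-33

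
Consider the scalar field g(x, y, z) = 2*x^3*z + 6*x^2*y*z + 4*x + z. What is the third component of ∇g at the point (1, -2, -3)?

-9

(∇g)_3 = ∂g/∂z = 2*x^3 + 6*x^2*y + 1
At (1, -2, -3): -9.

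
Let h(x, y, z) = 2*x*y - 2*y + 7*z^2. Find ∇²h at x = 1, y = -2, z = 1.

14

∂²h/∂x² = 0
∂²h/∂y² = 0
∂²h/∂z² = 14
∇²h = 14
At (1, -2, 1): 14.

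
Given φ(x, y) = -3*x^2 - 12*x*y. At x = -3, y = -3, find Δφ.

-6

∂²φ/∂x² = -6
∂²φ/∂y² = 0
∇²φ = -6
At (-3, -3): -6.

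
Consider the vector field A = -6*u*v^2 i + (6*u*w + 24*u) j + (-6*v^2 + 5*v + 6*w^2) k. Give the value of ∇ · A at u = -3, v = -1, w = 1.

∂A₁/∂u = -6*v^2
∂A₂/∂v = 0
∂A₃/∂w = 12*w
∇·A = -6*v^2 + 12*w
At (-3, -1, 1): 6.

6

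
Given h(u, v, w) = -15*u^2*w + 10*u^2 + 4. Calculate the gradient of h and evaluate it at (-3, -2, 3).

∂h/∂u = -30*u*w + 20*u
∂h/∂v = 0
∂h/∂w = -15*u^2
∇h = (-30*u*w + 20*u, 0, -15*u^2)
At (-3, -2, 3): (210, 0, -135).

(210, 0, -135)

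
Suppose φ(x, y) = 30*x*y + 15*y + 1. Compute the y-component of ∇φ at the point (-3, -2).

-75

(∇φ)_2 = ∂φ/∂y = 30*x + 15
At (-3, -2): -75.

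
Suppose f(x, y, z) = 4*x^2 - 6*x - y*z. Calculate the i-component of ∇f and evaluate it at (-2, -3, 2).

(∇f)_1 = ∂f/∂x = 8*x - 6
At (-2, -3, 2): -22.

-22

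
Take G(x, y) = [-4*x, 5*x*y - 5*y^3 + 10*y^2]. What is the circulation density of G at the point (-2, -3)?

∂G₂/∂x = 5*y
∂G₁/∂y = 0
Scalar curl = 5*y
At (-2, -3): -15.

-15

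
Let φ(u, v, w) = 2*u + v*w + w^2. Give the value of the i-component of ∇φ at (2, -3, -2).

2

(∇φ)_1 = ∂φ/∂u = 2
At (2, -3, -2): 2.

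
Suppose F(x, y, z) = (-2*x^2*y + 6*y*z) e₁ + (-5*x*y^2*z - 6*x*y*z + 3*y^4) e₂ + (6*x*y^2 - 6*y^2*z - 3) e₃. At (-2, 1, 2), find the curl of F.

(∇×F)₁ = ∂F₃/∂y − ∂F₂/∂z = 5*x*y^2 + 18*x*y - 12*y*z
(∇×F)₂ = ∂F₁/∂z − ∂F₃/∂x = -6*y^2 + 6*y
(∇×F)₃ = ∂F₂/∂x − ∂F₁/∂y = 2*x^2 - 5*y^2*z - 6*y*z - 6*z
∇×F = (5*x*y^2 + 18*x*y - 12*y*z, -6*y^2 + 6*y, 2*x^2 - 5*y^2*z - 6*y*z - 6*z)
At (-2, 1, 2): (-70, 0, -26).

(-70, 0, -26)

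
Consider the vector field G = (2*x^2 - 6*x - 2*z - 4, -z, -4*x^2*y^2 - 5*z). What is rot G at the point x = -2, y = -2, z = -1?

(∇×G)₁ = ∂G₃/∂y − ∂G₂/∂z = -8*x^2*y + 1
(∇×G)₂ = ∂G₁/∂z − ∂G₃/∂x = 8*x*y^2 - 2
(∇×G)₃ = ∂G₂/∂x − ∂G₁/∂y = 0
∇×G = (-8*x^2*y + 1, 8*x*y^2 - 2, 0)
At (-2, -2, -1): (65, -66, 0).

(65, -66, 0)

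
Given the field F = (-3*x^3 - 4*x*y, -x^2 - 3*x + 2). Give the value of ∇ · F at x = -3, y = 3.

-93

∂F₁/∂x = -9*x^2 - 4*y
∂F₂/∂y = 0
∇·F = -9*x^2 - 4*y
At (-3, 3): -93.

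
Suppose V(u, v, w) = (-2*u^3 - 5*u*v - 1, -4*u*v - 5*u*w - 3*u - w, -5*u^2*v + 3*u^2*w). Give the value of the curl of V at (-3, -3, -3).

(∇×V)₁ = ∂V₃/∂v − ∂V₂/∂w = -5*u^2 + 5*u + 1
(∇×V)₂ = ∂V₁/∂w − ∂V₃/∂u = 10*u*v - 6*u*w
(∇×V)₃ = ∂V₂/∂u − ∂V₁/∂v = 5*u - 4*v - 5*w - 3
∇×V = (-5*u^2 + 5*u + 1, 10*u*v - 6*u*w, 5*u - 4*v - 5*w - 3)
At (-3, -3, -3): (-59, 36, 9).

(-59, 36, 9)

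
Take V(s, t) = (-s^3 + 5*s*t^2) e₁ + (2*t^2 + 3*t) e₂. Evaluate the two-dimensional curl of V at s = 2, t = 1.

-20

∂V₂/∂s = 0
∂V₁/∂t = 10*s*t
Scalar curl = -10*s*t
At (2, 1): -20.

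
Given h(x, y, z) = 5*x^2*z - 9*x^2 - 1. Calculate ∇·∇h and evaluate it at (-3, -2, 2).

2

∂²h/∂x² = 2*(5*z - 9)
∂²h/∂y² = 0
∂²h/∂z² = 0
∇²h = 10*z - 18
At (-3, -2, 2): 2.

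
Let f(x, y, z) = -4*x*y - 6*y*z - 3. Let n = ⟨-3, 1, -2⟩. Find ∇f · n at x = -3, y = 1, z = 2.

∂f/∂x = -4*y
∂f/∂y = -4*x - 6*z
∂f/∂z = -6*y
∇f at (-3, 1, 2) = (-4, 0, -6)
∇f · n = (-4)(-3) + (0)(1) + (-6)(-2) = 24

24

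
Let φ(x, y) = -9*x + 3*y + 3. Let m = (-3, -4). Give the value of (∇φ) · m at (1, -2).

∂φ/∂x = -9
∂φ/∂y = 3
∇φ at (1, -2) = (-9, 3)
∇φ · m = (-9)(-3) + (3)(-4) = 15

15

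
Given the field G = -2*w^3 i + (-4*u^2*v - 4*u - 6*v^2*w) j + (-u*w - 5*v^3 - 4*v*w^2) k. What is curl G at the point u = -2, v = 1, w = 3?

(-45, -51, 12)

(∇×G)₁ = ∂G₃/∂v − ∂G₂/∂w = -9*v^2 - 4*w^2
(∇×G)₂ = ∂G₁/∂w − ∂G₃/∂u = -6*w^2 + w
(∇×G)₃ = ∂G₂/∂u − ∂G₁/∂v = -8*u*v - 4
∇×G = (-9*v^2 - 4*w^2, -6*w^2 + w, -8*u*v - 4)
At (-2, 1, 3): (-45, -51, 12).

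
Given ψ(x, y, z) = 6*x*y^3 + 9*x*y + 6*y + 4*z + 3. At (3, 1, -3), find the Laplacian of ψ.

108

∂²ψ/∂x² = 0
∂²ψ/∂y² = 36*x*y
∂²ψ/∂z² = 0
∇²ψ = 36*x*y
At (3, 1, -3): 108.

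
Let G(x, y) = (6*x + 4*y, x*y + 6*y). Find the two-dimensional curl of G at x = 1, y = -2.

-6

∂G₂/∂x = y
∂G₁/∂y = 4
Scalar curl = y - 4
At (1, -2): -6.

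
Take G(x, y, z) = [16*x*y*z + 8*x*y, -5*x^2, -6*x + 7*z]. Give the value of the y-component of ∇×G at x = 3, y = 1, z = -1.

(∇×G)_2 = ∂G₁/∂z − ∂G₃/∂x
= 16*x*y − (-6)
= 16*x*y + 6
At (3, 1, -1): 54.

54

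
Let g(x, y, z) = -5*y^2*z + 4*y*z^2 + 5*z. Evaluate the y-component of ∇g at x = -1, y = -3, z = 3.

126

(∇g)_2 = ∂g/∂y = -10*y*z + 4*z^2
At (-1, -3, 3): 126.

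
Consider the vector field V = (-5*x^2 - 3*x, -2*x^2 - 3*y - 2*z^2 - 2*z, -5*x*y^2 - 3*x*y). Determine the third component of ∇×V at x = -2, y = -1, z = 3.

8

(∇×V)_3 = ∂V₂/∂x − ∂V₁/∂y
= -4*x − (0)
= -4*x
At (-2, -1, 3): 8.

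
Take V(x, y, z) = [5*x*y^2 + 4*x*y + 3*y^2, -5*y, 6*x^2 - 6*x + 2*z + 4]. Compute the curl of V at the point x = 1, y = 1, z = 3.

(0, -6, -20)

(∇×V)₁ = ∂V₃/∂y − ∂V₂/∂z = 0
(∇×V)₂ = ∂V₁/∂z − ∂V₃/∂x = -12*x + 6
(∇×V)₃ = ∂V₂/∂x − ∂V₁/∂y = -10*x*y - 4*x - 6*y
∇×V = (0, -12*x + 6, -10*x*y - 4*x - 6*y)
At (1, 1, 3): (0, -6, -20).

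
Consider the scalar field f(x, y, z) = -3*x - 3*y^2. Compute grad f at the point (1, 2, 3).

(-3, -12, 0)

∂f/∂x = -3
∂f/∂y = -6*y
∂f/∂z = 0
∇f = (-3, -6*y, 0)
At (1, 2, 3): (-3, -12, 0).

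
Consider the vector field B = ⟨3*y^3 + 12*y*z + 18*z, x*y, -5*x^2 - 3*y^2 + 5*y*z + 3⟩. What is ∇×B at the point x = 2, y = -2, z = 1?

(∇×B)₁ = ∂B₃/∂y − ∂B₂/∂z = -6*y + 5*z
(∇×B)₂ = ∂B₁/∂z − ∂B₃/∂x = 10*x + 12*y + 18
(∇×B)₃ = ∂B₂/∂x − ∂B₁/∂y = -9*y^2 + y - 12*z
∇×B = (-6*y + 5*z, 10*x + 12*y + 18, -9*y^2 + y - 12*z)
At (2, -2, 1): (17, 14, -50).

(17, 14, -50)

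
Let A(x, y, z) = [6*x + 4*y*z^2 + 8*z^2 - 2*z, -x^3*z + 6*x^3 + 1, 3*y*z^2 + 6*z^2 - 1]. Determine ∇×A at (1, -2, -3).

(∇×A)₁ = ∂A₃/∂y − ∂A₂/∂z = x^3 + 3*z^2
(∇×A)₂ = ∂A₁/∂z − ∂A₃/∂x = 8*y*z + 16*z - 2
(∇×A)₃ = ∂A₂/∂x − ∂A₁/∂y = -3*x^2*z + 18*x^2 - 4*z^2
∇×A = (x^3 + 3*z^2, 8*y*z + 16*z - 2, -3*x^2*z + 18*x^2 - 4*z^2)
At (1, -2, -3): (28, -2, -9).

(28, -2, -9)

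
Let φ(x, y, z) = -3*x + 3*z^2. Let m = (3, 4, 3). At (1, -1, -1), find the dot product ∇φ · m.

∂φ/∂x = -3
∂φ/∂y = 0
∂φ/∂z = 6*z
∇φ at (1, -1, -1) = (-3, 0, -6)
∇φ · m = (-3)(3) + (0)(4) + (-6)(3) = -27

-27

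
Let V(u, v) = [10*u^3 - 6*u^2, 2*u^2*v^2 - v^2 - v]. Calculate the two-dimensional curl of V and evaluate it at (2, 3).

72

∂V₂/∂u = 4*u*v^2
∂V₁/∂v = 0
Scalar curl = 4*u*v^2
At (2, 3): 72.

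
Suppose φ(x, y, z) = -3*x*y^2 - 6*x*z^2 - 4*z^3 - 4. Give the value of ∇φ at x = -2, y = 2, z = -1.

(-18, 24, -36)

∂φ/∂x = -3*y^2 - 6*z^2
∂φ/∂y = -6*x*y
∂φ/∂z = -12*x*z - 12*z^2
∇φ = (-3*y^2 - 6*z^2, -6*x*y, -12*x*z - 12*z^2)
At (-2, 2, -1): (-18, 24, -36).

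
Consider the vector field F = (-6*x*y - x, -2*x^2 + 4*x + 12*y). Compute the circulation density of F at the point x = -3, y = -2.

∂F₂/∂x = -4*x + 4
∂F₁/∂y = -6*x
Scalar curl = 2*x + 4
At (-3, -2): -2.

-2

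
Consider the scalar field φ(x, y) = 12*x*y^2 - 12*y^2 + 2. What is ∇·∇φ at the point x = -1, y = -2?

-48

∂²φ/∂x² = 0
∂²φ/∂y² = 24*(x - 1)
∇²φ = 24*x - 24
At (-1, -2): -48.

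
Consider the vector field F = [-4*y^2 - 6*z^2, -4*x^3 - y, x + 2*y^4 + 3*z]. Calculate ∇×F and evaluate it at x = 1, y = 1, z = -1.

(∇×F)₁ = ∂F₃/∂y − ∂F₂/∂z = 8*y^3
(∇×F)₂ = ∂F₁/∂z − ∂F₃/∂x = -12*z - 1
(∇×F)₃ = ∂F₂/∂x − ∂F₁/∂y = -12*x^2 + 8*y
∇×F = (8*y^3, -12*z - 1, -12*x^2 + 8*y)
At (1, 1, -1): (8, 11, -4).

(8, 11, -4)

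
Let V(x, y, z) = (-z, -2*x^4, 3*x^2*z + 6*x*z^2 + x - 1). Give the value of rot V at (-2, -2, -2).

(∇×V)₁ = ∂V₃/∂y − ∂V₂/∂z = 0
(∇×V)₂ = ∂V₁/∂z − ∂V₃/∂x = -6*x*z - 6*z^2 - 2
(∇×V)₃ = ∂V₂/∂x − ∂V₁/∂y = -8*x^3
∇×V = (0, -6*x*z - 6*z^2 - 2, -8*x^3)
At (-2, -2, -2): (0, -50, 64).

(0, -50, 64)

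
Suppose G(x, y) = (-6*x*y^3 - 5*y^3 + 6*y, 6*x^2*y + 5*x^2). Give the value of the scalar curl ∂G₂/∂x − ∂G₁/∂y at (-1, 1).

∂G₂/∂x = 12*x*y + 10*x
∂G₁/∂y = -18*x*y^2 - 15*y^2 + 6
Scalar curl = 18*x*y^2 + 12*x*y + 10*x + 15*y^2 - 6
At (-1, 1): -31.

-31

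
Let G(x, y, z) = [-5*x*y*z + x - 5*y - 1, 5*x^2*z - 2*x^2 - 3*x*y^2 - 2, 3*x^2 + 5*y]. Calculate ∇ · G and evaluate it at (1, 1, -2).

∂G₁/∂x = -5*y*z + 1
∂G₂/∂y = -6*x*y
∂G₃/∂z = 0
∇·G = -6*x*y - 5*y*z + 1
At (1, 1, -2): 5.

5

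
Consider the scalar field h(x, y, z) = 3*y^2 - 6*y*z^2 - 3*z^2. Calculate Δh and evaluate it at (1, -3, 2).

36

∂²h/∂x² = 0
∂²h/∂y² = 6
∂²h/∂z² = -6*(2*y + 1)
∇²h = -12*y
At (1, -3, 2): 36.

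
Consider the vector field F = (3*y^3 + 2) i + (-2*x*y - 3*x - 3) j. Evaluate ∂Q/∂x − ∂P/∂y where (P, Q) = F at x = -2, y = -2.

∂F₂/∂x = -2*y - 3
∂F₁/∂y = 9*y^2
Scalar curl = -9*y^2 - 2*y - 3
At (-2, -2): -35.

-35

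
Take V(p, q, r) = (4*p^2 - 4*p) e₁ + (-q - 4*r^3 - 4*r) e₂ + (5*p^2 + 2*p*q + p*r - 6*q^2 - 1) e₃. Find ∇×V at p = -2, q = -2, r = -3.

(∇×V)₁ = ∂V₃/∂q − ∂V₂/∂r = 2*p - 12*q + 12*r^2 + 4
(∇×V)₂ = ∂V₁/∂r − ∂V₃/∂p = -10*p - 2*q - r
(∇×V)₃ = ∂V₂/∂p − ∂V₁/∂q = 0
∇×V = (2*p - 12*q + 12*r^2 + 4, -10*p - 2*q - r, 0)
At (-2, -2, -3): (132, 27, 0).

(132, 27, 0)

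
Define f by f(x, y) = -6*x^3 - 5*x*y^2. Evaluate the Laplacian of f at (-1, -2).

∂²f/∂x² = -36*x
∂²f/∂y² = -10*x
∇²f = -46*x
At (-1, -2): 46.

46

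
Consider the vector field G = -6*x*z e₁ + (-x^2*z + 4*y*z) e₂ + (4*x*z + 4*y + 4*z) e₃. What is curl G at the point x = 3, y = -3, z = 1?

(∇×G)₁ = ∂G₃/∂y − ∂G₂/∂z = x^2 - 4*y + 4
(∇×G)₂ = ∂G₁/∂z − ∂G₃/∂x = -6*x - 4*z
(∇×G)₃ = ∂G₂/∂x − ∂G₁/∂y = -2*x*z
∇×G = (x^2 - 4*y + 4, -6*x - 4*z, -2*x*z)
At (3, -3, 1): (25, -22, -6).

(25, -22, -6)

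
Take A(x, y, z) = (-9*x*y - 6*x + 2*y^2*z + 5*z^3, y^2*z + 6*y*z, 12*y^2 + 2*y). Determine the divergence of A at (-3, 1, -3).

-39

∂A₁/∂x = -9*y - 6
∂A₂/∂y = 2*y*z + 6*z
∂A₃/∂z = 0
∇·A = 2*y*z - 9*y + 6*z - 6
At (-3, 1, -3): -39.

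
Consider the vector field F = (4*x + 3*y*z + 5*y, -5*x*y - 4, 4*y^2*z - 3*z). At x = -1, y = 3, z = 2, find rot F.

(48, 9, -26)

(∇×F)₁ = ∂F₃/∂y − ∂F₂/∂z = 8*y*z
(∇×F)₂ = ∂F₁/∂z − ∂F₃/∂x = 3*y
(∇×F)₃ = ∂F₂/∂x − ∂F₁/∂y = -5*y - 3*z - 5
∇×F = (8*y*z, 3*y, -5*y - 3*z - 5)
At (-1, 3, 2): (48, 9, -26).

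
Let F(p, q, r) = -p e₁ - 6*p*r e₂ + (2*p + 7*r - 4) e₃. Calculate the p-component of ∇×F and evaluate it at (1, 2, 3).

(∇×F)_1 = ∂F₃/∂q − ∂F₂/∂r
= 0 − (-6*p)
= 6*p
At (1, 2, 3): 6.

6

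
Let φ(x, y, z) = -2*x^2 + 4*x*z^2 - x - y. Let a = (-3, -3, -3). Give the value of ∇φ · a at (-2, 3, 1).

18

∂φ/∂x = -4*x + 4*z^2 - 1
∂φ/∂y = -1
∂φ/∂z = 8*x*z
∇φ at (-2, 3, 1) = (11, -1, -16)
∇φ · a = (11)(-3) + (-1)(-3) + (-16)(-3) = 18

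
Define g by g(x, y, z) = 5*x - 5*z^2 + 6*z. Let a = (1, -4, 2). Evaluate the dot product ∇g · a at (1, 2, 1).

-3

∂g/∂x = 5
∂g/∂y = 0
∂g/∂z = -10*z + 6
∇g at (1, 2, 1) = (5, 0, -4)
∇g · a = (5)(1) + (0)(-4) + (-4)(2) = -3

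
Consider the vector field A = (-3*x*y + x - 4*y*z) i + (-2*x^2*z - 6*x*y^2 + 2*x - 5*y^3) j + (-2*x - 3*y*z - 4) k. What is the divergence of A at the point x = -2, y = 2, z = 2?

∂A₁/∂x = -3*y + 1
∂A₂/∂y = -12*x*y - 15*y^2
∂A₃/∂z = -3*y
∇·A = -12*x*y - 15*y^2 - 6*y + 1
At (-2, 2, 2): -23.

-23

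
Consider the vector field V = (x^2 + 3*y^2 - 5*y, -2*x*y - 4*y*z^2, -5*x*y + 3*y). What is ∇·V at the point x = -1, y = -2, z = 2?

∂V₁/∂x = 2*x
∂V₂/∂y = -2*x - 4*z^2
∂V₃/∂z = 0
∇·V = -4*z^2
At (-1, -2, 2): -16.

-16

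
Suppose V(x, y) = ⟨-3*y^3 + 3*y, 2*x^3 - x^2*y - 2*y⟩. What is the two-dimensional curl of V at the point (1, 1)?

10

∂V₂/∂x = 6*x^2 - 2*x*y
∂V₁/∂y = -9*y^2 + 3
Scalar curl = 6*x^2 - 2*x*y + 9*y^2 - 3
At (1, 1): 10.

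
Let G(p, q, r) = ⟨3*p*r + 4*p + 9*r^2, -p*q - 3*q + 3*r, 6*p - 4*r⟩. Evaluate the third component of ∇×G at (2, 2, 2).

(∇×G)_3 = ∂G₂/∂p − ∂G₁/∂q
= -q − (0)
= -q
At (2, 2, 2): -2.

-2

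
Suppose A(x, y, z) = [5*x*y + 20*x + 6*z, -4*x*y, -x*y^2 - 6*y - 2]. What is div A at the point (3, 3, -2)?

23

∂A₁/∂x = 5*y + 20
∂A₂/∂y = -4*x
∂A₃/∂z = 0
∇·A = -4*x + 5*y + 20
At (3, 3, -2): 23.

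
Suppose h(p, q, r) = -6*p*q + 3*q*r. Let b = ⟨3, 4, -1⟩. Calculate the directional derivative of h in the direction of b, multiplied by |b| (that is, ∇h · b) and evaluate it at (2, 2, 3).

-54

∂h/∂p = -6*q
∂h/∂q = -6*p + 3*r
∂h/∂r = 3*q
∇h at (2, 2, 3) = (-12, -3, 6)
∇h · b = (-12)(3) + (-3)(4) + (6)(-1) = -54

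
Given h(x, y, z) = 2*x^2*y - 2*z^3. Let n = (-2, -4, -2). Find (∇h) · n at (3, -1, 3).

60

∂h/∂x = 4*x*y
∂h/∂y = 2*x^2
∂h/∂z = -6*z^2
∇h at (3, -1, 3) = (-12, 18, -54)
∇h · n = (-12)(-2) + (18)(-4) + (-54)(-2) = 60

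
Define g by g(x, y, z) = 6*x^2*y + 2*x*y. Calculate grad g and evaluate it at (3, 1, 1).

(38, 60, 0)

∂g/∂x = 12*x*y + 2*y
∂g/∂y = 6*x^2 + 2*x
∂g/∂z = 0
∇g = (12*x*y + 2*y, 6*x^2 + 2*x, 0)
At (3, 1, 1): (38, 60, 0).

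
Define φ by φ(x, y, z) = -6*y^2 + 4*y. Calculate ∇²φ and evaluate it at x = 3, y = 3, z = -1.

-12

∂²φ/∂x² = 0
∂²φ/∂y² = -12
∂²φ/∂z² = 0
∇²φ = -12
At (3, 3, -1): -12.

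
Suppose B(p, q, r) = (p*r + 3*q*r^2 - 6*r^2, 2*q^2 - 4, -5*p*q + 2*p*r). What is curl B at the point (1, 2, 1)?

(-5, 9, -3)

(∇×B)₁ = ∂B₃/∂q − ∂B₂/∂r = -5*p
(∇×B)₂ = ∂B₁/∂r − ∂B₃/∂p = p + 6*q*r + 5*q - 14*r
(∇×B)₃ = ∂B₂/∂p − ∂B₁/∂q = -3*r^2
∇×B = (-5*p, p + 6*q*r + 5*q - 14*r, -3*r^2)
At (1, 2, 1): (-5, 9, -3).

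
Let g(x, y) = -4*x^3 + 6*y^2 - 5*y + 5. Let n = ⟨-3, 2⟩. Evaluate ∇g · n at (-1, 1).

50

∂g/∂x = -12*x^2
∂g/∂y = 12*y - 5
∇g at (-1, 1) = (-12, 7)
∇g · n = (-12)(-3) + (7)(2) = 50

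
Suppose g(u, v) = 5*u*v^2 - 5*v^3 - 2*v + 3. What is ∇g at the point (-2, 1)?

(5, -37)

∂g/∂u = 5*v^2
∂g/∂v = 10*u*v - 15*v^2 - 2
∇g = (5*v^2, 10*u*v - 15*v^2 - 2)
At (-2, 1): (5, -37).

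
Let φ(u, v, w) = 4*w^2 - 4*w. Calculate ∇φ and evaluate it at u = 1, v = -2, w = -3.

(0, 0, -28)

∂φ/∂u = 0
∂φ/∂v = 0
∂φ/∂w = 8*w - 4
∇φ = (0, 0, 8*w - 4)
At (1, -2, -3): (0, 0, -28).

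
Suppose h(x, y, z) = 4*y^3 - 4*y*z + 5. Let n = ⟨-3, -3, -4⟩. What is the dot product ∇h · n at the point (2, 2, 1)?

-100

∂h/∂x = 0
∂h/∂y = 12*y^2 - 4*z
∂h/∂z = -4*y
∇h at (2, 2, 1) = (0, 44, -8)
∇h · n = (0)(-3) + (44)(-3) + (-8)(-4) = -100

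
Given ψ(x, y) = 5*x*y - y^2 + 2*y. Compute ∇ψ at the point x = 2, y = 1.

(5, 10)

∂ψ/∂x = 5*y
∂ψ/∂y = 5*x - 2*y + 2
∇ψ = (5*y, 5*x - 2*y + 2)
At (2, 1): (5, 10).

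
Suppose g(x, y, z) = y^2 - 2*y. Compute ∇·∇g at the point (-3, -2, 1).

∂²g/∂x² = 0
∂²g/∂y² = 2
∂²g/∂z² = 0
∇²g = 2
At (-3, -2, 1): 2.

2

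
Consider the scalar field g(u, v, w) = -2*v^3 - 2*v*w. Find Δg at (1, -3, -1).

∂²g/∂u² = 0
∂²g/∂v² = -12*v
∂²g/∂w² = 0
∇²g = -12*v
At (1, -3, -1): 36.

36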